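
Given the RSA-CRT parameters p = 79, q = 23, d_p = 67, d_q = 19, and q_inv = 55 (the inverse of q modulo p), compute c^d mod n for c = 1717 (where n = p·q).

m₁ = c^(d_p) mod p: c ≡ 58 (mod 79), and 58^67 mod 79 = 33.
m₂ = c^(d_q) mod q: c ≡ 15 (mod 23), and 15^19 mod 23 = 19.
h = q_inv·(m₁ − m₂) mod p = 55·(33 − 19) mod 79 = 59.
m = m₂ + h·q = 19 + 59·23 = 1376.

1376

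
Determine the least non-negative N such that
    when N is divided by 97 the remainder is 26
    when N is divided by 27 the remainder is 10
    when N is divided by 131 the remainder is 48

31357

Combine the congruences pairwise.
From N ≡ 26 (mod 97) write N = 26 + 97t. Substituting into N ≡ 10 (mod 27) gives 97t ≡ 11 (mod 27), and since 16⁻¹ ≡ 22 (mod 27), t ≡ 26. Hence N ≡ 26 + 97·26 = 2548 (mod 2619).
From N ≡ 2548 (mod 2619) write N = 2548 + 2619t. Substituting into N ≡ 48 (mod 131) gives 2619t ≡ 120 (mod 131), and since 130⁻¹ ≡ 130 (mod 131), t ≡ 11. Hence N ≡ 2548 + 2619·11 = 31357 (mod 343089).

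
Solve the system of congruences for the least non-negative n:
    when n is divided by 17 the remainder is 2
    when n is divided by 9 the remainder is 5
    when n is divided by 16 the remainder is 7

1175

From n ≡ 2 (mod 17) write n = 2 + 17t. Substituting into n ≡ 5 (mod 9) gives 17t ≡ 3 (mod 9), and since 8⁻¹ ≡ 8 (mod 9), t ≡ 6. Hence n ≡ 2 + 17·6 = 104 (mod 153).
From n ≡ 104 (mod 153) write n = 104 + 153t. Substituting into n ≡ 7 (mod 16) gives 153t ≡ 15 (mod 16), and since 9⁻¹ ≡ 9 (mod 16), t ≡ 7. Hence n ≡ 104 + 153·7 = 1175 (mod 2448).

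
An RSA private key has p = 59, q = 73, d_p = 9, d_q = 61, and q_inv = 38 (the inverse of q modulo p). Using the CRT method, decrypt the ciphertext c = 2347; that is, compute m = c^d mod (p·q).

m₁ = c^(d_p) mod p: c ≡ 46 (mod 59), and 46^9 mod 59 = 29.
m₂ = c^(d_q) mod q: c ≡ 11 (mod 73), and 11^61 mod 73 = 58.
h = q_inv·(m₁ − m₂) mod p = 38·(29 − 58) mod 59 = 19.
m = m₂ + h·q = 58 + 19·73 = 1445.

1445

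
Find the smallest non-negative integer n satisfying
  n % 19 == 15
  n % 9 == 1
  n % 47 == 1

7615

The moduli are pairwise coprime; M = 19·9·47 = 8037.
M/19 = 423; 423 ≡ 5 (mod 19); 5·4 ≡ 1, so inverse 4.
M/9 = 893; 893 ≡ 2 (mod 9); 2·5 ≡ 1, so inverse 5.
M/47 = 171; 171 ≡ 30 (mod 47); 30·11 ≡ 1, so inverse 11.
n ≡ 15·423·4 + 1·893·5 + 1·171·11 = 31726.
31726 mod 8037 = 7615.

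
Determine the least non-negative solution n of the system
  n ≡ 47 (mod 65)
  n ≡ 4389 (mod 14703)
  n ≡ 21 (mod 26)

92607

Combine the congruences pairwise.
gcd(65, 14703) = 13 and 13 | (4389 − 47), so the pair is consistent; merging gives n ≡ 19092 (mod 73515), where 73515 = lcm(65, 14703).
gcd(73515, 26) = 13 and 13 | (21 − 19092), so the pair is consistent; merging gives n ≡ 92607 (mod 147030), where 147030 = lcm(73515, 26).
The solution is unique modulo lcm(65, 14703, 26) = 147030.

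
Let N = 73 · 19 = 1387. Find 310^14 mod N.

Mod 73: 310 ≡ 18; 18^14 ≡ 37 (mod 73).
Mod 19: 310 ≡ 6; 6^14 ≡ 5 (mod 19).
Combine by CRT: x ≡ 37 (mod 73), x ≡ 5 (mod 19) ⇒ x ≡ 1278 (mod 1387).

1278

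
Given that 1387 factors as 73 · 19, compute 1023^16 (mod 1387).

74

Mod 73: 1023 ≡ 1; 1^16 ≡ 1 (mod 73).
Mod 19: 1023 ≡ 16; 16^16 ≡ 17 (mod 19).
Combine by CRT: x ≡ 1 (mod 73), x ≡ 17 (mod 19) ⇒ x ≡ 74 (mod 1387).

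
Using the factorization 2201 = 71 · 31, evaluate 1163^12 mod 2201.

Mod 71: 1163 ≡ 27; 27^12 ≡ 3 (mod 71).
Mod 31: 1163 ≡ 16; 16^12 ≡ 8 (mod 31).
Combine by CRT: x ≡ 3 (mod 71), x ≡ 8 (mod 31) ⇒ x ≡ 287 (mod 2201).

287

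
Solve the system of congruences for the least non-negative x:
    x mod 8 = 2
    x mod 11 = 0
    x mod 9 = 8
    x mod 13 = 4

From x ≡ 2 (mod 8) write x = 2 + 8t. Substituting into x ≡ 0 (mod 11) gives 8t ≡ 9 (mod 11), and since 8⁻¹ ≡ 7 (mod 11), t ≡ 8. Hence x ≡ 2 + 8·8 = 66 (mod 88).
From x ≡ 66 (mod 88) write x = 66 + 88t. Substituting into x ≡ 8 (mod 9) gives 88t ≡ 5 (mod 9), and since 7⁻¹ ≡ 4 (mod 9), t ≡ 2. Hence x ≡ 66 + 88·2 = 242 (mod 792).
From x ≡ 242 (mod 792) write x = 242 + 792t. Substituting into x ≡ 4 (mod 13) gives 792t ≡ 9 (mod 13), and since 12⁻¹ ≡ 12 (mod 13), t ≡ 4. Hence x ≡ 242 + 792·4 = 3410 (mod 10296).

3410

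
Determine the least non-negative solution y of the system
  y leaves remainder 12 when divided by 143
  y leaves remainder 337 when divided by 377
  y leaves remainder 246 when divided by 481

148875

gcd(143, 377) = 13 and 13 | (337 − 12), so the pair is consistent; merging gives y ≡ 3730 (mod 4147), where 4147 = lcm(143, 377).
gcd(4147, 481) = 13 and 13 | (246 − 3730), so the pair is consistent; merging gives y ≡ 148875 (mod 153439), where 153439 = lcm(4147, 481).
The solution is unique modulo lcm(143, 377, 481) = 153439.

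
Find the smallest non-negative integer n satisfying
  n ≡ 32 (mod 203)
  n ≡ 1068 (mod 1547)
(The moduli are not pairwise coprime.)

38196

gcd(203, 1547) = 7 and 7 | (1068 − 32), so the pair is consistent; merging gives n ≡ 38196 (mod 44863), where 44863 = lcm(203, 1547).
The solution is unique modulo lcm(203, 1547) = 44863.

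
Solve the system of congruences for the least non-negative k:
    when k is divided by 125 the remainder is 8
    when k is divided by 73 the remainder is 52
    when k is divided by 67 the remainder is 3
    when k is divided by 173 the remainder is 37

The moduli are pairwise coprime; N = 125·73·67·173 = 105767875.
N/125 = 846143; 846143 ≡ 18 (mod 125); 18·7 ≡ 1, so inverse 7.
N/73 = 1448875; 1448875 ≡ 44 (mod 73); 44·5 ≡ 1, so inverse 5.
N/67 = 1578625; 1578625 ≡ 38 (mod 67); 38·30 ≡ 1, so inverse 30.
N/173 = 611375; 611375 ≡ 166 (mod 173); 166·74 ≡ 1, so inverse 74.
k ≡ 8·846143·7 + 52·1448875·5 + 3·1578625·30 + 37·611375·74 = 2240112508.
2240112508 mod 105767875 = 18987133.

18987133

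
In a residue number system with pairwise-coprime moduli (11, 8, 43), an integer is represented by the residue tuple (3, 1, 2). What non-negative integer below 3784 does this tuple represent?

905

From x ≡ 3 (mod 11) write x = 3 + 11t. Substituting into x ≡ 1 (mod 8) gives 11t ≡ 6 (mod 8), and since 3⁻¹ ≡ 3 (mod 8), t ≡ 2. Hence x ≡ 3 + 11·2 = 25 (mod 88).
From x ≡ 25 (mod 88) write x = 25 + 88t. Substituting into x ≡ 2 (mod 43) gives 88t ≡ 20 (mod 43), and since 2⁻¹ ≡ 22 (mod 43), t ≡ 10. Hence x ≡ 25 + 88·10 = 905 (mod 3784).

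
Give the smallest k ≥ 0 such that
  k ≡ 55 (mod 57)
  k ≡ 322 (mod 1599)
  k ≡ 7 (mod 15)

gcd(57, 1599) = 3 and 3 | (322 − 55), so the pair is consistent; merging gives k ≡ 9916 (mod 30381), where 30381 = lcm(57, 1599).
gcd(30381, 15) = 3 and 3 | (7 − 9916), so the pair is consistent; merging gives k ≡ 40297 (mod 151905), where 151905 = lcm(30381, 15).
The solution is unique modulo lcm(57, 1599, 15) = 151905.

40297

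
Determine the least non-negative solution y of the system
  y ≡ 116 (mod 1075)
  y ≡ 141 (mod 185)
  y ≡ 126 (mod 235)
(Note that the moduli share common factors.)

gcd(1075, 185) = 5 and 5 | (141 − 116), so the pair is consistent; merging gives y ≡ 33441 (mod 39775), where 39775 = lcm(1075, 185).
gcd(39775, 235) = 5 and 5 | (126 − 33441), so the pair is consistent; merging gives y ≡ 1783541 (mod 1869425), where 1869425 = lcm(39775, 235).
The solution is unique modulo lcm(1075, 185, 235) = 1869425.

1783541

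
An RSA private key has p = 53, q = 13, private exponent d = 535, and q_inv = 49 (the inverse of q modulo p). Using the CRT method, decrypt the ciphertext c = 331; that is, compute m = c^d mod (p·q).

540

d_p = d mod (p−1) = 535 mod 52 = 15; d_q = d mod (q−1) = 7.
m₁ = c^(d_p) mod p: c ≡ 13 (mod 53), and 13^15 mod 53 = 10.
m₂ = c^(d_q) mod q: c ≡ 6 (mod 13), and 6^7 mod 13 = 7.
h = q_inv·(m₁ − m₂) mod p = 49·(10 − 7) mod 53 = 41.
m = m₂ + h·q = 7 + 41·13 = 540.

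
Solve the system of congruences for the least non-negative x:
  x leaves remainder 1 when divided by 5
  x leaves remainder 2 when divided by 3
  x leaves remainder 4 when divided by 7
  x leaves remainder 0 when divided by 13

221

The moduli are pairwise coprime; N = 5·3·7·13 = 1365.
N/5 = 273; 273 ≡ 3 (mod 5); 3·2 ≡ 1, so inverse 2.
N/3 = 455; 455 ≡ 2 (mod 3); 2·2 ≡ 1, so inverse 2.
N/7 = 195; 195 ≡ 6 (mod 7); 6·6 ≡ 1, so inverse 6.
N/13 = 105; 105 ≡ 1 (mod 13), inverse 1.
x ≡ 1·273·2 + 2·455·2 + 4·195·6 + 0·105·1 = 7046.
7046 mod 1365 = 221.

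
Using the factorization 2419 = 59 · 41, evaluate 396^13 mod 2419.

Mod 59: 396 ≡ 42; 42^13 ≡ 44 (mod 59).
Mod 41: 396 ≡ 27; 27^13 ≡ 14 (mod 41).
Combine by CRT: x ≡ 44 (mod 59), x ≡ 14 (mod 41) ⇒ x ≡ 752 (mod 2419).

752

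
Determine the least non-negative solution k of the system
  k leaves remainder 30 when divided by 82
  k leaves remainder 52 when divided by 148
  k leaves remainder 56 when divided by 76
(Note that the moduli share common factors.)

101136

gcd(82, 148) = 2 and 2 | (52 − 30), so the pair is consistent; merging gives k ≡ 4048 (mod 6068), where 6068 = lcm(82, 148).
gcd(6068, 76) = 4 and 4 | (56 − 4048), so the pair is consistent; merging gives k ≡ 101136 (mod 115292), where 115292 = lcm(6068, 76).
The solution is unique modulo lcm(82, 148, 76) = 115292.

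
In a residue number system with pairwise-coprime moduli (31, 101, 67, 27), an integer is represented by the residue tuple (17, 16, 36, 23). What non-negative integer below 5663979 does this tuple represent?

2934167

Combine the congruences pairwise.
From x ≡ 17 (mod 31) write x = 17 + 31t. Substituting into x ≡ 16 (mod 101) gives 31t ≡ 100 (mod 101), and since 31⁻¹ ≡ 88 (mod 101), t ≡ 13. Hence x ≡ 17 + 31·13 = 420 (mod 3131).
From x ≡ 420 (mod 3131) write x = 420 + 3131t. Substituting into x ≡ 36 (mod 67) gives 3131t ≡ 18 (mod 67), and since 49⁻¹ ≡ 26 (mod 67), t ≡ 66. Hence x ≡ 420 + 3131·66 = 207066 (mod 209777).
From x ≡ 207066 (mod 209777) write x = 207066 + 209777t. Substituting into x ≡ 23 (mod 27) gives 209777t ≡ 20 (mod 27), and since 14⁻¹ ≡ 2 (mod 27), t ≡ 13. Hence x ≡ 207066 + 209777·13 = 2934167 (mod 5663979).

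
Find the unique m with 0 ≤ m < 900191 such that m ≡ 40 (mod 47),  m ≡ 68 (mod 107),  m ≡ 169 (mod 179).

863665

The moduli are pairwise coprime; N = 47·107·179 = 900191.
N/47 = 19153; 19153 ≡ 24 (mod 47); 24·2 ≡ 1, so inverse 2.
N/107 = 8413; 8413 ≡ 67 (mod 107); 67·8 ≡ 1, so inverse 8.
N/179 = 5029; 5029 ≡ 17 (mod 179); 17·158 ≡ 1, so inverse 158.
m ≡ 40·19153·2 + 68·8413·8 + 169·5029·158 = 140393270.
140393270 mod 900191 = 863665.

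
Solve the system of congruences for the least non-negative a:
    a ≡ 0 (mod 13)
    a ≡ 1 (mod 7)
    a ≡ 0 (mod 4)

The moduli are pairwise coprime; N = 13·7·4 = 364.
N/13 = 28; 28 ≡ 2 (mod 13); 2·7 ≡ 1, so inverse 7.
N/7 = 52; 52 ≡ 3 (mod 7); 3·5 ≡ 1, so inverse 5.
N/4 = 91; 91 ≡ 3 (mod 4); 3·3 ≡ 1, so inverse 3.
a ≡ 0·28·7 + 1·52·5 + 0·91·3 = 260.
260 mod 364 = 260.

260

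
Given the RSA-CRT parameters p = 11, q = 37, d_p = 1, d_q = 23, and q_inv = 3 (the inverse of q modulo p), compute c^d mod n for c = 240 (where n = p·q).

m₁ = c^(d_p) mod p: c ≡ 9 (mod 11), and 9^1 mod 11 = 9.
m₂ = c^(d_q) mod q: c ≡ 18 (mod 37), and 18^23 mod 37 = 22.
h = q_inv·(m₁ − m₂) mod p = 3·(9 − 22) mod 11 = 5.
m = m₂ + h·q = 22 + 5·37 = 207.

207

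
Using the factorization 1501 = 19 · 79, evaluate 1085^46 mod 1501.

Mod 19: 1085 ≡ 2; by Fermat, exponent reduces to 46 mod 18 = 10; 2^10 ≡ 17 (mod 19).
Mod 79: 1085 ≡ 58; 58^46 ≡ 10 (mod 79).
Combine by CRT: x ≡ 17 (mod 19), x ≡ 10 (mod 79) ⇒ x ≡ 1195 (mod 1501).

1195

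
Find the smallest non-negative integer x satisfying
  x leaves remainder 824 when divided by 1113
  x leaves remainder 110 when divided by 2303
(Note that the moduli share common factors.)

221198

gcd(1113, 2303) = 7 and 7 | (110 − 824), so the pair is consistent; merging gives x ≡ 221198 (mod 366177), where 366177 = lcm(1113, 2303).
The solution is unique modulo lcm(1113, 2303) = 366177.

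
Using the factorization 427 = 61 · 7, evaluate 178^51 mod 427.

314

Mod 61: 178 ≡ 56; 56^51 ≡ 9 (mod 61).
Mod 7: 178 ≡ 3; by Fermat, exponent reduces to 51 mod 6 = 3; 3^3 ≡ 6 (mod 7).
Combine by CRT: x ≡ 9 (mod 61), x ≡ 6 (mod 7) ⇒ x ≡ 314 (mod 427).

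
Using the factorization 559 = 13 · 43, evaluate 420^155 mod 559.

Mod 13: 420 ≡ 4; by Fermat, exponent reduces to 155 mod 12 = 11; 4^11 ≡ 10 (mod 13).
Mod 43: 420 ≡ 33; by Fermat, exponent reduces to 155 mod 42 = 29; 33^29 ≡ 26 (mod 43).
Combine by CRT: x ≡ 10 (mod 13), x ≡ 26 (mod 43) ⇒ x ≡ 413 (mod 559).

413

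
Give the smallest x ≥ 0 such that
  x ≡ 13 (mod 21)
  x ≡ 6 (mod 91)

97

Combine the congruences pairwise.
gcd(21, 91) = 7 and 7 | (6 − 13), so the pair is consistent; merging gives x ≡ 97 (mod 273), where 273 = lcm(21, 91).
The solution is unique modulo lcm(21, 91) = 273.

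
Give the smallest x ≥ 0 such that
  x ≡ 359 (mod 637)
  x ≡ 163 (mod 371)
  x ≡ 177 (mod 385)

gcd(637, 371) = 7 and 7 | (163 − 359), so the pair is consistent; merging gives x ≡ 10551 (mod 33761), where 33761 = lcm(637, 371).
gcd(33761, 385) = 7 and 7 | (177 − 10551), so the pair is consistent; merging gives x ≡ 550727 (mod 1856855), where 1856855 = lcm(33761, 385).
The solution is unique modulo lcm(637, 371, 385) = 1856855.

550727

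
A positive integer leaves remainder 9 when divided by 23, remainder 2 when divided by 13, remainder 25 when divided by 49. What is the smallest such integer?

From t ≡ 9 (mod 23) write t = 9 + 23s. Substituting into t ≡ 2 (mod 13) gives 23s ≡ 6 (mod 13), and since 10⁻¹ ≡ 4 (mod 13), s ≡ 11. Hence t ≡ 9 + 23·11 = 262 (mod 299).
From t ≡ 262 (mod 299) write t = 262 + 299s. Substituting into t ≡ 25 (mod 49) gives 299s ≡ 8 (mod 49), and since 5⁻¹ ≡ 10 (mod 49), s ≡ 31. Hence t ≡ 262 + 299·31 = 9531 (mod 14651).

9531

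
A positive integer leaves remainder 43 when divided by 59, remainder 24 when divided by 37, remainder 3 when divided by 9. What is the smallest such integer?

The moduli are pairwise coprime; M = 59·37·9 = 19647.
M/59 = 333; 333 ≡ 38 (mod 59); 38·14 ≡ 1, so inverse 14.
M/37 = 531; 531 ≡ 13 (mod 37); 13·20 ≡ 1, so inverse 20.
M/9 = 2183; 2183 ≡ 5 (mod 9); 5·2 ≡ 1, so inverse 2.
n ≡ 43·333·14 + 24·531·20 + 3·2183·2 = 468444.
468444 mod 19647 = 16563.

16563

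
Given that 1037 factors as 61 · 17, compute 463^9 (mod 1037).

735

Mod 61: 463 ≡ 36; 36^9 ≡ 3 (mod 61).
Mod 17: 463 ≡ 4; 4^9 ≡ 4 (mod 17).
Combine by CRT: x ≡ 3 (mod 61), x ≡ 4 (mod 17) ⇒ x ≡ 735 (mod 1037).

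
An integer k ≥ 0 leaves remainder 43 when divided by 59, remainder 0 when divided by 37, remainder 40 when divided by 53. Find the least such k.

Combine the congruences pairwise.
From k ≡ 43 (mod 59) write k = 43 + 59t. Substituting into k ≡ 0 (mod 37) gives 59t ≡ 31 (mod 37), and since 22⁻¹ ≡ 32 (mod 37), t ≡ 30. Hence k ≡ 43 + 59·30 = 1813 (mod 2183).
From k ≡ 1813 (mod 2183) write k = 1813 + 2183t. Substituting into k ≡ 40 (mod 53) gives 2183t ≡ 29 (mod 53), and since 10⁻¹ ≡ 16 (mod 53), t ≡ 40. Hence k ≡ 1813 + 2183·40 = 89133 (mod 115699).

89133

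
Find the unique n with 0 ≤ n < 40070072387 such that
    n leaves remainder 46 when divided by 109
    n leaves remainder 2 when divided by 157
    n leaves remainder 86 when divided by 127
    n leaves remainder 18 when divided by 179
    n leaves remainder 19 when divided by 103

8253960845

From n ≡ 46 (mod 109) write n = 46 + 109t. Substituting into n ≡ 2 (mod 157) gives 109t ≡ 113 (mod 157), and since 109⁻¹ ≡ 121 (mod 157), t ≡ 14. Hence n ≡ 46 + 109·14 = 1572 (mod 17113).
From n ≡ 1572 (mod 17113) write n = 1572 + 17113t. Substituting into n ≡ 86 (mod 127) gives 17113t ≡ 38 (mod 127), and since 95⁻¹ ≡ 123 (mod 127), t ≡ 102. Hence n ≡ 1572 + 17113·102 = 1747098 (mod 2173351).
From n ≡ 1747098 (mod 2173351) write n = 1747098 + 2173351t. Substituting into n ≡ 18 (mod 179) gives 2173351t ≡ 139 (mod 179), and since 112⁻¹ ≡ 8 (mod 179), t ≡ 38. Hence n ≡ 1747098 + 2173351·38 = 84334436 (mod 389029829).
From n ≡ 84334436 (mod 389029829) write n = 84334436 + 389029829t. Substituting into n ≡ 19 (mod 103) gives 389029829t ≡ 26 (mod 103), and since 65⁻¹ ≡ 84 (mod 103), t ≡ 21. Hence n ≡ 84334436 + 389029829·21 = 8253960845 (mod 40070072387).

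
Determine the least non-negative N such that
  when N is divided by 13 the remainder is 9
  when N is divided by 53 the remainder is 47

100

Combine the congruences pairwise.
From N ≡ 9 (mod 13) write N = 9 + 13t. Substituting into N ≡ 47 (mod 53) gives 13t ≡ 38 (mod 53), and since 13⁻¹ ≡ 49 (mod 53), t ≡ 7. Hence N ≡ 9 + 13·7 = 100 (mod 689).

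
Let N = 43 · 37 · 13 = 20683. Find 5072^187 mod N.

14545

Mod 43: 5072 ≡ 41; by Fermat, exponent reduces to 187 mod 42 = 19; 41^19 ≡ 11 (mod 43).
Mod 37: 5072 ≡ 3; by Fermat, exponent reduces to 187 mod 36 = 7; 3^7 ≡ 4 (mod 37).
Mod 13: 5072 ≡ 2; by Fermat, exponent reduces to 187 mod 12 = 7; 2^7 ≡ 11 (mod 13).
Combine by CRT: x ≡ 11 (mod 43), x ≡ 4 (mod 37), x ≡ 11 (mod 13) ⇒ x ≡ 14545 (mod 20683).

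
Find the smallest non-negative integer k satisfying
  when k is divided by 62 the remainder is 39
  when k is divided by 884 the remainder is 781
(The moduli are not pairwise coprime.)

gcd(62, 884) = 2 and 2 | (781 − 39), so the pair is consistent; merging gives k ≡ 4317 (mod 27404), where 27404 = lcm(62, 884).
The solution is unique modulo lcm(62, 884) = 27404.

4317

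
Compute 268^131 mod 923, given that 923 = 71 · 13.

603

Mod 71: 268 ≡ 55; by Fermat, exponent reduces to 131 mod 70 = 61; 55^61 ≡ 35 (mod 71).
Mod 13: 268 ≡ 8; by Fermat, exponent reduces to 131 mod 12 = 11; 8^11 ≡ 5 (mod 13).
Combine by CRT: x ≡ 35 (mod 71), x ≡ 5 (mod 13) ⇒ x ≡ 603 (mod 923).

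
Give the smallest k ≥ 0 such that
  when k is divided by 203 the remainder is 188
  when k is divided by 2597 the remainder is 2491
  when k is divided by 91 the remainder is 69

Combine the congruences pairwise.
gcd(203, 2597) = 7 and 7 | (2491 − 188), so the pair is consistent; merging gives k ≡ 57028 (mod 75313), where 75313 = lcm(203, 2597).
gcd(75313, 91) = 7 and 7 | (69 − 57028), so the pair is consistent; merging gives k ≡ 433593 (mod 979069), where 979069 = lcm(75313, 91).
The solution is unique modulo lcm(203, 2597, 91) = 979069.

433593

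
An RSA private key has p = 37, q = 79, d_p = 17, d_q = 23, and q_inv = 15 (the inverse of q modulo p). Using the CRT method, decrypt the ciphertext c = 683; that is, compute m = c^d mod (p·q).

m₁ = c^(d_p) mod p: c ≡ 17 (mod 37), and 17^17 mod 37 = 13.
m₂ = c^(d_q) mod q: c ≡ 51 (mod 79), and 51^23 mod 79 = 26.
h = q_inv·(m₁ − m₂) mod p = 15·(13 − 26) mod 37 = 27.
m = m₂ + h·q = 26 + 27·79 = 2159.

2159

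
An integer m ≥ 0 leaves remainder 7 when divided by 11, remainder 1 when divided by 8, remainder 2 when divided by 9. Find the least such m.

The moduli are pairwise coprime; N = 11·8·9 = 792.
N/11 = 72; 72 ≡ 6 (mod 11); 6·2 ≡ 1, so inverse 2.
N/8 = 99; 99 ≡ 3 (mod 8); 3·3 ≡ 1, so inverse 3.
N/9 = 88; 88 ≡ 7 (mod 9); 7·4 ≡ 1, so inverse 4.
m ≡ 7·72·2 + 1·99·3 + 2·88·4 = 2009.
2009 mod 792 = 425.

425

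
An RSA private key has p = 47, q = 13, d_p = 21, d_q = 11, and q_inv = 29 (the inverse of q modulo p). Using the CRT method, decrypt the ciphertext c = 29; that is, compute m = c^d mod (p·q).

113

m₁ = c^(d_p) mod p: c ≡ 29 (mod 47), and 29^21 mod 47 = 19.
m₂ = c^(d_q) mod q: c ≡ 3 (mod 13), and 3^11 mod 13 = 9.
h = q_inv·(m₁ − m₂) mod p = 29·(19 − 9) mod 47 = 8.
m = m₂ + h·q = 9 + 8·13 = 113.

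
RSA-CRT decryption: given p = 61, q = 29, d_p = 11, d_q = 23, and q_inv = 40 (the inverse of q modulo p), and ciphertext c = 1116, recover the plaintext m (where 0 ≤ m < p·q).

925

m₁ = c^(d_p) mod p: c ≡ 18 (mod 61), and 18^11 mod 61 = 10.
m₂ = c^(d_q) mod q: c ≡ 14 (mod 29), and 14^23 mod 29 = 26.
h = q_inv·(m₁ − m₂) mod p = 40·(10 − 26) mod 61 = 31.
m = m₂ + h·q = 26 + 31·29 = 925.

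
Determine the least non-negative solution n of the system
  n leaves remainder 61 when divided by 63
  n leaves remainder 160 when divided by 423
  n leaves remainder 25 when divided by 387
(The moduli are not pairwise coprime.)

gcd(63, 423) = 9 and 9 | (160 − 61), so the pair is consistent; merging gives n ≡ 1006 (mod 2961), where 2961 = lcm(63, 423).
gcd(2961, 387) = 9 and 9 | (25 − 1006), so the pair is consistent; merging gives n ≡ 39499 (mod 127323), where 127323 = lcm(2961, 387).
The solution is unique modulo lcm(63, 423, 387) = 127323.

39499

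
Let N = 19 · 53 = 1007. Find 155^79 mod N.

420

Mod 19: 155 ≡ 3; by Fermat, exponent reduces to 79 mod 18 = 7; 3^7 ≡ 2 (mod 19).
Mod 53: 155 ≡ 49; by Fermat, exponent reduces to 79 mod 52 = 27; 49^27 ≡ 49 (mod 53).
Combine by CRT: x ≡ 2 (mod 19), x ≡ 49 (mod 53) ⇒ x ≡ 420 (mod 1007).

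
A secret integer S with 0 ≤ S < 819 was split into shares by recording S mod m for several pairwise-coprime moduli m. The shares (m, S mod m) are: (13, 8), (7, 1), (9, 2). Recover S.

281

From S ≡ 8 (mod 13) write S = 8 + 13t. Substituting into S ≡ 1 (mod 7) gives 13t ≡ 0 (mod 7), and since 6⁻¹ ≡ 6 (mod 7), t ≡ 0. Hence S ≡ 8 + 13·0 = 8 (mod 91).
From S ≡ 8 (mod 91) write S = 8 + 91t. Substituting into S ≡ 2 (mod 9) gives 91t ≡ 3 (mod 9), and since 1⁻¹ ≡ 1 (mod 9), t ≡ 3. Hence S ≡ 8 + 91·3 = 281 (mod 819).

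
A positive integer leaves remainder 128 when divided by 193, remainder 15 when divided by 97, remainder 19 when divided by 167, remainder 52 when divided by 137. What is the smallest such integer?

176710735

From n ≡ 128 (mod 193) write n = 128 + 193t. Substituting into n ≡ 15 (mod 97) gives 193t ≡ 81 (mod 97), and since 96⁻¹ ≡ 96 (mod 97), t ≡ 16. Hence n ≡ 128 + 193·16 = 3216 (mod 18721).
From n ≡ 3216 (mod 18721) write n = 3216 + 18721t. Substituting into n ≡ 19 (mod 167) gives 18721t ≡ 143 (mod 167), and since 17⁻¹ ≡ 59 (mod 167), t ≡ 87. Hence n ≡ 3216 + 18721·87 = 1631943 (mod 3126407).
From n ≡ 1631943 (mod 3126407) write n = 1631943 + 3126407t. Substituting into n ≡ 52 (mod 137) gives 3126407t ≡ 53 (mod 137), and since 67⁻¹ ≡ 45 (mod 137), t ≡ 56. Hence n ≡ 1631943 + 3126407·56 = 176710735 (mod 428317759).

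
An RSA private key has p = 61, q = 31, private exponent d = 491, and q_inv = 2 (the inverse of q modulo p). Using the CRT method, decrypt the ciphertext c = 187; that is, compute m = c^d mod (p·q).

249

d_p = d mod (p−1) = 491 mod 60 = 11; d_q = d mod (q−1) = 11.
m₁ = c^(d_p) mod p: c ≡ 4 (mod 61), and 4^11 mod 61 = 5.
m₂ = c^(d_q) mod q: c ≡ 1 (mod 31), and 1^11 mod 31 = 1.
h = q_inv·(m₁ − m₂) mod p = 2·(5 − 1) mod 61 = 8.
m = m₂ + h·q = 1 + 8·31 = 249.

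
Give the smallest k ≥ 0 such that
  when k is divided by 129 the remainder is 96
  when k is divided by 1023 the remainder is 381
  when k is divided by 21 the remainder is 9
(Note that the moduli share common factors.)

135417

gcd(129, 1023) = 3 and 3 | (381 − 96), so the pair is consistent; merging gives k ≡ 3450 (mod 43989), where 43989 = lcm(129, 1023).
gcd(43989, 21) = 3 and 3 | (9 − 3450), so the pair is consistent; merging gives k ≡ 135417 (mod 307923), where 307923 = lcm(43989, 21).
The solution is unique modulo lcm(129, 1023, 21) = 307923.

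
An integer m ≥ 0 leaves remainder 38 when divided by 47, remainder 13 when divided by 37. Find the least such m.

Combine the congruences pairwise.
From m ≡ 38 (mod 47) write m = 38 + 47t. Substituting into m ≡ 13 (mod 37) gives 47t ≡ 12 (mod 37), and since 10⁻¹ ≡ 26 (mod 37), t ≡ 16. Hence m ≡ 38 + 47·16 = 790 (mod 1739).

790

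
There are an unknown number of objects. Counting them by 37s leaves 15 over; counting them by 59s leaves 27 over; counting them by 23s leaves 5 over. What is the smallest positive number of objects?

25397

The moduli are pairwise coprime; M = 37·59·23 = 50209.
M/37 = 1357; 1357 ≡ 25 (mod 37); 25·3 ≡ 1, so inverse 3.
M/59 = 851; 851 ≡ 25 (mod 59); 25·26 ≡ 1, so inverse 26.
M/23 = 2183; 2183 ≡ 21 (mod 23); 21·11 ≡ 1, so inverse 11.
N ≡ 15·1357·3 + 27·851·26 + 5·2183·11 = 778532.
778532 mod 50209 = 25397.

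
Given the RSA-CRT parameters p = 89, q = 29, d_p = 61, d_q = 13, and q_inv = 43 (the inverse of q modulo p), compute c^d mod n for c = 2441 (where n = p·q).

m₁ = c^(d_p) mod p: c ≡ 38 (mod 89), and 38^61 mod 89 = 31.
m₂ = c^(d_q) mod q: c ≡ 5 (mod 29), and 5^13 mod 29 = 6.
h = q_inv·(m₁ − m₂) mod p = 43·(31 − 6) mod 89 = 7.
m = m₂ + h·q = 6 + 7·29 = 209.

209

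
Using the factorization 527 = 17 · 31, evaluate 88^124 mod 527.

191

Mod 17: 88 ≡ 3; by Fermat, exponent reduces to 124 mod 16 = 12; 3^12 ≡ 4 (mod 17).
Mod 31: 88 ≡ 26; by Fermat, exponent reduces to 124 mod 30 = 4; 26^4 ≡ 5 (mod 31).
Combine by CRT: x ≡ 4 (mod 17), x ≡ 5 (mod 31) ⇒ x ≡ 191 (mod 527).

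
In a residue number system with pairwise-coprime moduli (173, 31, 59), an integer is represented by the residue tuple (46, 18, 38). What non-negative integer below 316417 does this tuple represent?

The moduli are pairwise coprime; N = 173·31·59 = 316417.
N/173 = 1829; 1829 ≡ 99 (mod 173); 99·7 ≡ 1, so inverse 7.
N/31 = 10207; 10207 ≡ 8 (mod 31); 8·4 ≡ 1, so inverse 4.
N/59 = 5363; 5363 ≡ 53 (mod 59); 53·49 ≡ 1, so inverse 49.
x ≡ 46·1829·7 + 18·10207·4 + 38·5363·49 = 11309748.
11309748 mod 316417 = 235153.

235153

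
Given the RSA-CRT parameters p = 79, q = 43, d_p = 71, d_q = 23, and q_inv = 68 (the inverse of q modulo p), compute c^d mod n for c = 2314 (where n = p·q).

924

m₁ = c^(d_p) mod p: c ≡ 23 (mod 79), and 23^71 mod 79 = 55.
m₂ = c^(d_q) mod q: c ≡ 35 (mod 43), and 35^23 mod 43 = 21.
h = q_inv·(m₁ − m₂) mod p = 68·(55 − 21) mod 79 = 21.
m = m₂ + h·q = 21 + 21·43 = 924.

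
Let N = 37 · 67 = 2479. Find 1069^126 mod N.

963

Mod 37: 1069 ≡ 33; by Fermat, exponent reduces to 126 mod 36 = 18; 33^18 ≡ 1 (mod 37).
Mod 67: 1069 ≡ 64; by Fermat, exponent reduces to 126 mod 66 = 60; 64^60 ≡ 25 (mod 67).
Combine by CRT: x ≡ 1 (mod 37), x ≡ 25 (mod 67) ⇒ x ≡ 963 (mod 2479).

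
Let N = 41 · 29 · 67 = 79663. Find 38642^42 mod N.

Mod 41: 38642 ≡ 20; by Fermat, exponent reduces to 42 mod 40 = 2; 20^2 ≡ 31 (mod 41).
Mod 29: 38642 ≡ 14; by Fermat, exponent reduces to 42 mod 28 = 14; 14^14 ≡ 28 (mod 29).
Mod 67: 38642 ≡ 50; 50^42 ≡ 62 (mod 67).
Combine by CRT: x ≡ 31 (mod 41), x ≡ 28 (mod 29), x ≡ 62 (mod 67) ⇒ x ≡ 22909 (mod 79663).

22909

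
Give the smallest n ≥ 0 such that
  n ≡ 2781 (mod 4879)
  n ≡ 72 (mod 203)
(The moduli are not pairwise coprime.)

95482

gcd(4879, 203) = 7 and 7 | (72 − 2781), so the pair is consistent; merging gives n ≡ 95482 (mod 141491), where 141491 = lcm(4879, 203).
The solution is unique modulo lcm(4879, 203) = 141491.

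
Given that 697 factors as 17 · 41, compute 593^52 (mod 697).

Mod 17: 593 ≡ 15; by Fermat, exponent reduces to 52 mod 16 = 4; 15^4 ≡ 16 (mod 17).
Mod 41: 593 ≡ 19; by Fermat, exponent reduces to 52 mod 40 = 12; 19^12 ≡ 31 (mod 41).
Combine by CRT: x ≡ 16 (mod 17), x ≡ 31 (mod 41) ⇒ x ≡ 441 (mod 697).

441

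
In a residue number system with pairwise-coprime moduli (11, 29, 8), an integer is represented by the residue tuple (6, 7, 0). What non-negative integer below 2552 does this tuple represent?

From x ≡ 6 (mod 11) write x = 6 + 11t. Substituting into x ≡ 7 (mod 29) gives 11t ≡ 1 (mod 29), and since 11⁻¹ ≡ 8 (mod 29), t ≡ 8. Hence x ≡ 6 + 11·8 = 94 (mod 319).
From x ≡ 94 (mod 319) write x = 94 + 319t. Substituting into x ≡ 0 (mod 8) gives 319t ≡ 2 (mod 8), and since 7⁻¹ ≡ 7 (mod 8), t ≡ 6. Hence x ≡ 94 + 319·6 = 2008 (mod 2552).

2008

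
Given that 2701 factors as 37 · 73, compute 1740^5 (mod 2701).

Mod 37: 1740 ≡ 1; 1^5 ≡ 1 (mod 37).
Mod 73: 1740 ≡ 61; 61^5 ≡ 25 (mod 73).
Combine by CRT: x ≡ 1 (mod 37), x ≡ 25 (mod 73) ⇒ x ≡ 1777 (mod 2701).

1777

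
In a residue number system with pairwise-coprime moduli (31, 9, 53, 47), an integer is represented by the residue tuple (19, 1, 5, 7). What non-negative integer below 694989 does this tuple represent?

591220

From x ≡ 19 (mod 31) write x = 19 + 31t. Substituting into x ≡ 1 (mod 9) gives 31t ≡ 0 (mod 9), and since 4⁻¹ ≡ 7 (mod 9), t ≡ 0. Hence x ≡ 19 + 31·0 = 19 (mod 279).
From x ≡ 19 (mod 279) write x = 19 + 279t. Substituting into x ≡ 5 (mod 53) gives 279t ≡ 39 (mod 53), and since 14⁻¹ ≡ 19 (mod 53), t ≡ 52. Hence x ≡ 19 + 279·52 = 14527 (mod 14787).
From x ≡ 14527 (mod 14787) write x = 14527 + 14787t. Substituting into x ≡ 7 (mod 47) gives 14787t ≡ 3 (mod 47), and since 29⁻¹ ≡ 13 (mod 47), t ≡ 39. Hence x ≡ 14527 + 14787·39 = 591220 (mod 694989).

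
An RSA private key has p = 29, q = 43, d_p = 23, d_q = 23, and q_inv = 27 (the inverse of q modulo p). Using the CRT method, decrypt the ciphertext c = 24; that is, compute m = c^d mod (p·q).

576

m₁ = c^(d_p) mod p: c ≡ 24 (mod 29), and 24^23 mod 29 = 25.
m₂ = c^(d_q) mod q: c ≡ 24 (mod 43), and 24^23 mod 43 = 17.
h = q_inv·(m₁ − m₂) mod p = 27·(25 − 17) mod 29 = 13.
m = m₂ + h·q = 17 + 13·43 = 576.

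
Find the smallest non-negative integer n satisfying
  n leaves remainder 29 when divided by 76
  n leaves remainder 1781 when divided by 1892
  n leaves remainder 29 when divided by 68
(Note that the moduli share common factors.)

gcd(76, 1892) = 4 and 4 | (1781 − 29), so the pair is consistent; merging gives n ≡ 20701 (mod 35948), where 35948 = lcm(76, 1892).
gcd(35948, 68) = 4 and 4 | (29 − 20701), so the pair is consistent; merging gives n ≡ 20701 (mod 611116), where 611116 = lcm(35948, 68).
The solution is unique modulo lcm(76, 1892, 68) = 611116.

20701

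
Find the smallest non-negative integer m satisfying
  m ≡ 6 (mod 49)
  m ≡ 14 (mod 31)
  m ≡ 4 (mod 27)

19606

The moduli are pairwise coprime; N = 49·31·27 = 41013.
N/49 = 837; 837 ≡ 4 (mod 49); 4·37 ≡ 1, so inverse 37.
N/31 = 1323; 1323 ≡ 21 (mod 31); 21·3 ≡ 1, so inverse 3.
N/27 = 1519; 1519 ≡ 7 (mod 27); 7·4 ≡ 1, so inverse 4.
m ≡ 6·837·37 + 14·1323·3 + 4·1519·4 = 265684.
265684 mod 41013 = 19606.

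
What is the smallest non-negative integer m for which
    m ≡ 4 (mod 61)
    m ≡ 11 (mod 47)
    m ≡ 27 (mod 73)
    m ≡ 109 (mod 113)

15251041

From m ≡ 4 (mod 61) write m = 4 + 61t. Substituting into m ≡ 11 (mod 47) gives 61t ≡ 7 (mod 47), and since 14⁻¹ ≡ 37 (mod 47), t ≡ 24. Hence m ≡ 4 + 61·24 = 1468 (mod 2867).
From m ≡ 1468 (mod 2867) write m = 1468 + 2867t. Substituting into m ≡ 27 (mod 73) gives 2867t ≡ 19 (mod 73), and since 20⁻¹ ≡ 11 (mod 73), t ≡ 63. Hence m ≡ 1468 + 2867·63 = 182089 (mod 209291).
From m ≡ 182089 (mod 209291) write m = 182089 + 209291t. Substituting into m ≡ 109 (mod 113) gives 209291t ≡ 63 (mod 113), and since 15⁻¹ ≡ 98 (mod 113), t ≡ 72. Hence m ≡ 182089 + 209291·72 = 15251041 (mod 23649883).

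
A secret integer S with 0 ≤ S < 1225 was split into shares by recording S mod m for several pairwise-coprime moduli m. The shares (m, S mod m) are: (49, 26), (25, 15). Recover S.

From S ≡ 26 (mod 49) write S = 26 + 49t. Substituting into S ≡ 15 (mod 25) gives 49t ≡ 14 (mod 25), and since 24⁻¹ ≡ 24 (mod 25), t ≡ 11. Hence S ≡ 26 + 49·11 = 565 (mod 1225).

565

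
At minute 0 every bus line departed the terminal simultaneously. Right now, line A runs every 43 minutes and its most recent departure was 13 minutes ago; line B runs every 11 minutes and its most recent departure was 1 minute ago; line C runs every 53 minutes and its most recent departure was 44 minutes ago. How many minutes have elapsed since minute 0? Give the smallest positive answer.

1475

From t ≡ 13 (mod 43) write t = 13 + 43s. Substituting into t ≡ 1 (mod 11) gives 43s ≡ 10 (mod 11), and since 10⁻¹ ≡ 10 (mod 11), s ≡ 1. Hence t ≡ 13 + 43·1 = 56 (mod 473).
From t ≡ 56 (mod 473) write t = 56 + 473s. Substituting into t ≡ 44 (mod 53) gives 473s ≡ 41 (mod 53), and since 49⁻¹ ≡ 13 (mod 53), s ≡ 3. Hence t ≡ 56 + 473·3 = 1475 (mod 25069).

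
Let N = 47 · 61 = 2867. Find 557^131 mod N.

2188

Mod 47: 557 ≡ 40; by Fermat, exponent reduces to 131 mod 46 = 39; 40^39 ≡ 26 (mod 47).
Mod 61: 557 ≡ 8; by Fermat, exponent reduces to 131 mod 60 = 11; 8^11 ≡ 53 (mod 61).
Combine by CRT: x ≡ 26 (mod 47), x ≡ 53 (mod 61) ⇒ x ≡ 2188 (mod 2867).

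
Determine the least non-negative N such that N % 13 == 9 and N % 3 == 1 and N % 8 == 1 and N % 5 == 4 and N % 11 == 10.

2089

Combine the congruences pairwise.
From N ≡ 9 (mod 13) write N = 9 + 13t. Substituting into N ≡ 1 (mod 3) gives 13t ≡ 1 (mod 3), and since 1⁻¹ ≡ 1 (mod 3), t ≡ 1. Hence N ≡ 9 + 13·1 = 22 (mod 39).
From N ≡ 22 (mod 39) write N = 22 + 39t. Substituting into N ≡ 1 (mod 8) gives 39t ≡ 3 (mod 8), and since 7⁻¹ ≡ 7 (mod 8), t ≡ 5. Hence N ≡ 22 + 39·5 = 217 (mod 312).
From N ≡ 217 (mod 312) write N = 217 + 312t. Substituting into N ≡ 4 (mod 5) gives 312t ≡ 2 (mod 5), and since 2⁻¹ ≡ 3 (mod 5), t ≡ 1. Hence N ≡ 217 + 312·1 = 529 (mod 1560).
From N ≡ 529 (mod 1560) write N = 529 + 1560t. Substituting into N ≡ 10 (mod 11) gives 1560t ≡ 9 (mod 11), and since 9⁻¹ ≡ 5 (mod 11), t ≡ 1. Hence N ≡ 529 + 1560·1 = 2089 (mod 17160).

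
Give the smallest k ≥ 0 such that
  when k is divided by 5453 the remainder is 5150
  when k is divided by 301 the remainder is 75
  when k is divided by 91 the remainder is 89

gcd(5453, 301) = 7 and 7 | (75 − 5150), so the pair is consistent; merging gives k ≡ 152381 (mod 234479), where 234479 = lcm(5453, 301).
gcd(234479, 91) = 7 and 7 | (89 − 152381), so the pair is consistent; merging gives k ≡ 1324776 (mod 3048227), where 3048227 = lcm(234479, 91).
The solution is unique modulo lcm(5453, 301, 91) = 3048227.

1324776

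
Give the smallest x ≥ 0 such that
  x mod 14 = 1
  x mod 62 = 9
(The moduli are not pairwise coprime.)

Combine the congruences pairwise.
gcd(14, 62) = 2 and 2 | (9 − 1), so the pair is consistent; merging gives x ≡ 71 (mod 434), where 434 = lcm(14, 62).
The solution is unique modulo lcm(14, 62) = 434.

71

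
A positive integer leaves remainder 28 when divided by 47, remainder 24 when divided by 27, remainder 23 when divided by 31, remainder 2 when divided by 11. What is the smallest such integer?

68037

From m ≡ 28 (mod 47) write m = 28 + 47t. Substituting into m ≡ 24 (mod 27) gives 47t ≡ 23 (mod 27), and since 20⁻¹ ≡ 23 (mod 27), t ≡ 16. Hence m ≡ 28 + 47·16 = 780 (mod 1269).
From m ≡ 780 (mod 1269) write m = 780 + 1269t. Substituting into m ≡ 23 (mod 31) gives 1269t ≡ 18 (mod 31), and since 29⁻¹ ≡ 15 (mod 31), t ≡ 22. Hence m ≡ 780 + 1269·22 = 28698 (mod 39339).
From m ≡ 28698 (mod 39339) write m = 28698 + 39339t. Substituting into m ≡ 2 (mod 11) gives 39339t ≡ 3 (mod 11), and since 3⁻¹ ≡ 4 (mod 11), t ≡ 1. Hence m ≡ 28698 + 39339·1 = 68037 (mod 432729).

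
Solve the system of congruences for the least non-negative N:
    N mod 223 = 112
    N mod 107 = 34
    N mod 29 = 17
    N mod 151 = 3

60541490

The moduli are pairwise coprime; M = 223·107·29·151 = 104487319.
M/223 = 468553; 468553 ≡ 30 (mod 223); 30·171 ≡ 1, so inverse 171.
M/107 = 976517; 976517 ≡ 35 (mod 107); 35·52 ≡ 1, so inverse 52.
M/29 = 3603011; 3603011 ≡ 22 (mod 29); 22·4 ≡ 1, so inverse 4.
M/151 = 691969; 691969 ≡ 87 (mod 151); 87·92 ≡ 1, so inverse 92.
N ≡ 112·468553·171 + 34·976517·52 + 17·3603011·4 + 3·691969·92 = 11136197304.
11136197304 mod 104487319 = 60541490.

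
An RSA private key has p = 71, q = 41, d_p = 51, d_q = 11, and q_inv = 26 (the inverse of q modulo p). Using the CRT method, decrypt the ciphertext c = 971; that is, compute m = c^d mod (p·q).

m₁ = c^(d_p) mod p: c ≡ 48 (mod 71), and 48^51 mod 71 = 32.
m₂ = c^(d_q) mod q: c ≡ 28 (mod 41), and 28^11 mod 41 = 6.
h = q_inv·(m₁ − m₂) mod p = 26·(32 − 6) mod 71 = 37.
m = m₂ + h·q = 6 + 37·41 = 1523.

1523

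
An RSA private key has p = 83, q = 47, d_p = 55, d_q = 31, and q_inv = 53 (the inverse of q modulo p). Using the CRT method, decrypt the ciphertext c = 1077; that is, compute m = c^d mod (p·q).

m₁ = c^(d_p) mod p: c ≡ 81 (mod 83), and 81^55 mod 83 = 33.
m₂ = c^(d_q) mod q: c ≡ 43 (mod 47), and 43^31 mod 47 = 29.
h = q_inv·(m₁ − m₂) mod p = 53·(33 − 29) mod 83 = 46.
m = m₂ + h·q = 29 + 46·47 = 2191.

2191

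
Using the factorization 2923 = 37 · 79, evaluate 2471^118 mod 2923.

1602

Mod 37: 2471 ≡ 29; by Fermat, exponent reduces to 118 mod 36 = 10; 29^10 ≡ 11 (mod 37).
Mod 79: 2471 ≡ 22; by Fermat, exponent reduces to 118 mod 78 = 40; 22^40 ≡ 22 (mod 79).
Combine by CRT: x ≡ 11 (mod 37), x ≡ 22 (mod 79) ⇒ x ≡ 1602 (mod 2923).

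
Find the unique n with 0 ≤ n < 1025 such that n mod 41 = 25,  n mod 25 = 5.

Combine the congruences pairwise.
From n ≡ 25 (mod 41) write n = 25 + 41t. Substituting into n ≡ 5 (mod 25) gives 41t ≡ 5 (mod 25), and since 16⁻¹ ≡ 11 (mod 25), t ≡ 5. Hence n ≡ 25 + 41·5 = 230 (mod 1025).

230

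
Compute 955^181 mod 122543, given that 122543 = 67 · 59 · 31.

Mod 67: 955 ≡ 17; by Fermat, exponent reduces to 181 mod 66 = 49; 17^49 ≡ 65 (mod 67).
Mod 59: 955 ≡ 11; by Fermat, exponent reduces to 181 mod 58 = 7; 11^7 ≡ 2 (mod 59).
Mod 31: 955 ≡ 25; by Fermat, exponent reduces to 181 mod 30 = 1; 25^1 ≡ 25 (mod 31).
Combine by CRT: x ≡ 65 (mod 67), x ≡ 2 (mod 59), x ≡ 25 (mod 31) ⇒ x ≡ 9914 (mod 122543).

9914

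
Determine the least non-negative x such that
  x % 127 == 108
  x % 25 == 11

Combine the congruences pairwise.
From x ≡ 108 (mod 127) write x = 108 + 127t. Substituting into x ≡ 11 (mod 25) gives 127t ≡ 3 (mod 25), and since 2⁻¹ ≡ 13 (mod 25), t ≡ 14. Hence x ≡ 108 + 127·14 = 1886 (mod 3175).

1886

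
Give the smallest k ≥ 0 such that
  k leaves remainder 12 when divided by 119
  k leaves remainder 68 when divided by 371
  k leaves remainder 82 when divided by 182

Combine the congruences pairwise.
gcd(119, 371) = 7 and 7 | (68 − 12), so the pair is consistent; merging gives k ≡ 4891 (mod 6307), where 6307 = lcm(119, 371).
gcd(6307, 182) = 7 and 7 | (82 − 4891), so the pair is consistent; merging gives k ≡ 49040 (mod 163982), where 163982 = lcm(6307, 182).
The solution is unique modulo lcm(119, 371, 182) = 163982.

49040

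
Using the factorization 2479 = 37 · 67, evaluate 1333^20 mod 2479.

Mod 37: 1333 ≡ 1; 1^20 ≡ 1 (mod 37).
Mod 67: 1333 ≡ 60; 60^20 ≡ 17 (mod 67).
Combine by CRT: x ≡ 1 (mod 37), x ≡ 17 (mod 67) ⇒ x ≡ 2295 (mod 2479).

2295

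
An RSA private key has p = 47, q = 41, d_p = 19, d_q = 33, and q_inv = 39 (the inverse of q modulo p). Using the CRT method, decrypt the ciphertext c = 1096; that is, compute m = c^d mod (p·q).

1073

m₁ = c^(d_p) mod p: c ≡ 15 (mod 47), and 15^19 mod 47 = 39.
m₂ = c^(d_q) mod q: c ≡ 30 (mod 41), and 30^33 mod 41 = 7.
h = q_inv·(m₁ − m₂) mod p = 39·(39 − 7) mod 47 = 26.
m = m₂ + h·q = 7 + 26·41 = 1073.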